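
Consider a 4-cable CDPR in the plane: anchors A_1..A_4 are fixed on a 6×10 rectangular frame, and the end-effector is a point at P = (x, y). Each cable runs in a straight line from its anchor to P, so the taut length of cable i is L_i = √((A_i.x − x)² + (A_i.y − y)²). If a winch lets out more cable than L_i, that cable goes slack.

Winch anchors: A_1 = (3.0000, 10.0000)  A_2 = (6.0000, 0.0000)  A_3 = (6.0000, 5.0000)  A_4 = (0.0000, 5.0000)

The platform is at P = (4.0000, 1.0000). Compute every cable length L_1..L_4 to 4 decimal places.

L_1 = √((3.0000−4.0000)² + (10.0000−1.0000)²) = 9.0554
L_2 = √((6.0000−4.0000)² + (0.0000−1.0000)²) = 2.2361
L_3 = √((6.0000−4.0000)² + (5.0000−1.0000)²) = 4.4721
L_4 = √((0.0000−4.0000)² + (5.0000−1.0000)²) = 5.6569

(9.0554, 2.2361, 4.4721, 5.6569)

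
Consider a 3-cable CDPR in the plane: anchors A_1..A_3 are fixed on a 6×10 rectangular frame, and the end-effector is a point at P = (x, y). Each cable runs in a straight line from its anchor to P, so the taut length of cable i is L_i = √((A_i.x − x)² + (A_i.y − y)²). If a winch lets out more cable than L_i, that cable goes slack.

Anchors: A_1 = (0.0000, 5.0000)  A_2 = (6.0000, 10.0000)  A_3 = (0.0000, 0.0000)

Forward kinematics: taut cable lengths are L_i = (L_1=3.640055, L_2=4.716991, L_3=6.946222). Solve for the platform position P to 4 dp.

expand ‖A_i−P‖²=L_i² and subtract eq 1 (q_i ≔ ‖A_i‖²−L_i²)
q_1 = 0.0000+25.0000−13.2500 = 11.7500
eq1−eq2 → [-12.0000  -10.0000]·P = -102.0000
eq1−eq3 → [0.0000  10.0000]·P = 60.0000
2×2 solve → P = (3.5000, 6.0000)

(3.5000, 6.0000)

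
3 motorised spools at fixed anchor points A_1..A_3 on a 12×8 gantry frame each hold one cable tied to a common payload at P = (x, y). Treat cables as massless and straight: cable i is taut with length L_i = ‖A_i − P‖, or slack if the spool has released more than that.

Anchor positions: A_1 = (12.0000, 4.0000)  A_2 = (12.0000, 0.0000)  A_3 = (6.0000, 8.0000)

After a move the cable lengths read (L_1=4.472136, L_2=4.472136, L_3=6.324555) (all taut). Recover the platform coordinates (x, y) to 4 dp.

expand ‖A_i−P‖²=L_i² and subtract eq 1 (q_i ≔ ‖A_i‖²−L_i²)
q_1 = 144.0000+16.0000−20.0000 = 140.0000
eq1−eq2 → [0.0000  8.0000]·P = 16.0000
eq1−eq3 → [12.0000  -8.0000]·P = 80.0000
2×2 solve → P = (8.0000, 2.0000)

(8.0000, 2.0000)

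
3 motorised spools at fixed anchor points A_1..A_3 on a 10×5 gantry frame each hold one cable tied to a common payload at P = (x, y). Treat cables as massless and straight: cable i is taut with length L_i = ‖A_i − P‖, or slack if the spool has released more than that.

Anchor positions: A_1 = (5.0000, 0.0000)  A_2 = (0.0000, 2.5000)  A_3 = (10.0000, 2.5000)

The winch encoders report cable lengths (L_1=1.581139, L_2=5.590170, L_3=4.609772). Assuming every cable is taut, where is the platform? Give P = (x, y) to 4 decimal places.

circle eqns → linear via eq_j − eq_1; set k_j = A_j·A_j − L_j²
k_1 = 25.0000+0.0000−2.5000 = 22.5000
10.0000·x − 5.0000·y = k_1−k_2 = 47.5000
-10.0000·x − 5.0000·y = k_1−k_3 = -62.5000
solve first two rows → x=5.5000, y=1.5000

(5.5000, 1.5000)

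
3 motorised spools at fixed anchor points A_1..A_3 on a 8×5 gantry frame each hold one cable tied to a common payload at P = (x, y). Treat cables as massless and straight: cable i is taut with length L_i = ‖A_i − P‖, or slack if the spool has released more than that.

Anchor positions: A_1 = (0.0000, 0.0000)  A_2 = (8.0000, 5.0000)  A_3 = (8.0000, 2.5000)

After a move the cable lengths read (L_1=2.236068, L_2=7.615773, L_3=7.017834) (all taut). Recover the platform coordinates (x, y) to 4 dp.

(1.0000, 2.0000)

circle eqns → linear via eq_j − eq_1; set c_j = A_j·A_j − L_j²
c_1 = 0.0000+0.0000−5.0000 = -5.0000
-16.0000·x − 10.0000·y = c_1−c_2 = -36.0000
-16.0000·x − 5.0000·y = c_1−c_3 = -26.0000
solve first two rows → x=1.0000, y=2.0000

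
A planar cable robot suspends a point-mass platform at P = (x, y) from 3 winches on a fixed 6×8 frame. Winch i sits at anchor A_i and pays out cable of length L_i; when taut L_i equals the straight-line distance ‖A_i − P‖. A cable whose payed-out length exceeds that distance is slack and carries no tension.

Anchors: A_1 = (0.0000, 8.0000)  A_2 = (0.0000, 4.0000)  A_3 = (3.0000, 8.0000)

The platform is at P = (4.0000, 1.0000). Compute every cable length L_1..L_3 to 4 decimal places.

(8.0623, 5.0000, 7.0711)

L_1 = √((0.0000−4.0000)² + (8.0000−1.0000)²) = 8.0623
L_2 = √((0.0000−4.0000)² + (4.0000−1.0000)²) = 5.0000
L_3 = √((3.0000−4.0000)² + (8.0000−1.0000)²) = 7.0711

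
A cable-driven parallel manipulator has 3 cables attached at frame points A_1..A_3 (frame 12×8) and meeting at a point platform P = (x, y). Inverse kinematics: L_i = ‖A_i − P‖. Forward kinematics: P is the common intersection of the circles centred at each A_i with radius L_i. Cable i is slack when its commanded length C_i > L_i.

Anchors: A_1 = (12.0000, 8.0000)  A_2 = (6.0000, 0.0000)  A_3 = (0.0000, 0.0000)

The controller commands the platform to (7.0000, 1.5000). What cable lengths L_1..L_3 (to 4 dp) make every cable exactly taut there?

(8.2006, 1.8028, 7.1589)

L_1: Δ = A_1−P = (5.0000, 6.5000) → ‖Δ‖ = √67.2500 = 8.2006
L_2: Δ = A_2−P = (-1.0000, -1.5000) → ‖Δ‖ = √3.2500 = 1.8028
L_3: Δ = A_3−P = (-7.0000, -1.5000) → ‖Δ‖ = √51.2500 = 7.1589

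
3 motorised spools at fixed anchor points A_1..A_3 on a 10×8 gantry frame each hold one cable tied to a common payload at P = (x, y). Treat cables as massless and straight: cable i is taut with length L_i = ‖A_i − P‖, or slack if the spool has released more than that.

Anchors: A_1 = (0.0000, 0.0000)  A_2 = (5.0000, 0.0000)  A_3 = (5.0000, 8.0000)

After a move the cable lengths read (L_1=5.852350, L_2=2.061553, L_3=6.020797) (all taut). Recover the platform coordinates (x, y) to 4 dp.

(5.5000, 2.0000)

each cable: (A_i−P)·(A_i−P) = L_i²; let c_i = ‖A_i‖²−L_i²
c_1 = 0.0000+0.0000−34.2500 = -34.2500
row 1: -10.0000x + 0.0000y = -55.0000  (c_2=20.7500)
row 2: -10.0000x − 16.0000y = -87.0000  (c_3=52.7500)
Cramer on rows 1–2 → x = 5.5000, y = 2.0000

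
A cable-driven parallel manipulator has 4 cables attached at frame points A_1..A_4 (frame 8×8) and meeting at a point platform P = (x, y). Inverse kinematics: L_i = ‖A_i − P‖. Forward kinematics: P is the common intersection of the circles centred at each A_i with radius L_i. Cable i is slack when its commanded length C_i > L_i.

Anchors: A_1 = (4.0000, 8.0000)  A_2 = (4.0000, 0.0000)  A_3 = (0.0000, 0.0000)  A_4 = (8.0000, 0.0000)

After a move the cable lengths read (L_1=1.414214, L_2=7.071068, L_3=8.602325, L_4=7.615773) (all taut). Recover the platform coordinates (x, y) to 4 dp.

circle eqns → linear via eq_j − eq_1; set c_j = A_j·A_j − L_j²
c_1 = 16.0000+64.0000−2.0000 = 78.0000
0.0000·x + 16.0000·y = c_1−c_2 = 112.0000
8.0000·x + 16.0000·y = c_1−c_3 = 152.0000
-8.0000·x + 16.0000·y = c_1−c_4 = 72.0000
solve first two rows → x=5.0000, y=7.0000
check cable 4: ‖A_4−P‖² = 58.0000 ≈ L_4² = 58.0000 ✓

(5.0000, 7.0000)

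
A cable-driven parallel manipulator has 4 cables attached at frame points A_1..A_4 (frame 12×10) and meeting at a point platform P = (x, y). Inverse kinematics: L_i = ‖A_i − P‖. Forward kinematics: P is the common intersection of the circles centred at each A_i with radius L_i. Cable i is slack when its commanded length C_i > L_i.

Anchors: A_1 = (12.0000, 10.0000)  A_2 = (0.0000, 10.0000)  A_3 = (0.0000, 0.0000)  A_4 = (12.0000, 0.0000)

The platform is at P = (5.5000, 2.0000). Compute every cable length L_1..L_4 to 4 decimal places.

L_1: Δ = A_1−P = (6.5000, 8.0000) → ‖Δ‖ = √106.2500 = 10.3078
L_2: Δ = A_2−P = (-5.5000, 8.0000) → ‖Δ‖ = √94.2500 = 9.7082
L_3: Δ = A_3−P = (-5.5000, -2.0000) → ‖Δ‖ = √34.2500 = 5.8523
L_4: Δ = A_4−P = (6.5000, -2.0000) → ‖Δ‖ = √46.2500 = 6.8007

(10.3078, 9.7082, 5.8523, 6.8007)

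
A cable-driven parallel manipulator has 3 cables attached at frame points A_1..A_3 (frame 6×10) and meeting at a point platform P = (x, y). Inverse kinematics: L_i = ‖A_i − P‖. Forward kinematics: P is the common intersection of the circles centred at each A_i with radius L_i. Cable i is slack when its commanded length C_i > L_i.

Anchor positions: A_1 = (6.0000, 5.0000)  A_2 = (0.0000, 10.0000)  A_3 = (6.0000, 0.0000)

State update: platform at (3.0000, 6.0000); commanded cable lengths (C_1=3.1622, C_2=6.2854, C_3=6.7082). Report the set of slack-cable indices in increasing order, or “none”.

2

i=1: geometric 3.1623 vs commanded 3.1622 ⇒ taut
i=2: geometric 5.0000 vs commanded 6.2854 ⇒ slack
i=3: geometric 6.7082 vs commanded 6.7082 ⇒ taut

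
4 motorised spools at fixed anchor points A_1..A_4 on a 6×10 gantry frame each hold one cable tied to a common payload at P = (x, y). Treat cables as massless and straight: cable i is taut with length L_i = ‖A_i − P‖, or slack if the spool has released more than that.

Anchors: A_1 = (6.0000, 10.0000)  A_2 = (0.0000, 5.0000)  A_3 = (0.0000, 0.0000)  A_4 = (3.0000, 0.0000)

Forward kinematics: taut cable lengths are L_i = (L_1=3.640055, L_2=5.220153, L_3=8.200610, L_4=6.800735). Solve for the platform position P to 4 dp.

each cable: (A_i−P)·(A_i−P) = L_i²; let k_i = ‖A_i‖²−L_i²
k_1 = 36.0000+100.0000−13.2500 = 122.7500
row 1: 12.0000x + 10.0000y = 125.0000  (k_2=-2.2500)
row 2: 12.0000x + 20.0000y = 190.0000  (k_3=-67.2500)
row 3: 6.0000x + 20.0000y = 160.0000  (k_4=-37.2500)
Cramer on rows 1–2 → x = 5.0000, y = 6.5000
check cable 4: ‖A_4−P‖² = 46.2500 ≈ L_4² = 46.2500 ✓

(5.0000, 6.5000)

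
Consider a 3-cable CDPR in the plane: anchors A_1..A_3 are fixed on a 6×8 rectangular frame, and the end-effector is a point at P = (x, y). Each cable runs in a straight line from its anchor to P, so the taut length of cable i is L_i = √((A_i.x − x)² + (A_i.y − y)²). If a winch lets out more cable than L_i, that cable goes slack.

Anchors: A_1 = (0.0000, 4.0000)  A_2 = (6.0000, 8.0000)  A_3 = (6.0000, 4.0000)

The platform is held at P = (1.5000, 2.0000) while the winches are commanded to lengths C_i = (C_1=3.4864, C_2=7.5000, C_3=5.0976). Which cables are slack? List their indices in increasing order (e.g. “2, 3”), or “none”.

1, 3

cable 1: √((-1.5000)²+(2.0000)²)=2.5000, C_1=3.4864: slack
cable 2: √((4.5000)²+(6.0000)²)=7.5000, C_2=7.5000: taut
cable 3: √((4.5000)²+(2.0000)²)=4.9244, C_3=5.0976: slack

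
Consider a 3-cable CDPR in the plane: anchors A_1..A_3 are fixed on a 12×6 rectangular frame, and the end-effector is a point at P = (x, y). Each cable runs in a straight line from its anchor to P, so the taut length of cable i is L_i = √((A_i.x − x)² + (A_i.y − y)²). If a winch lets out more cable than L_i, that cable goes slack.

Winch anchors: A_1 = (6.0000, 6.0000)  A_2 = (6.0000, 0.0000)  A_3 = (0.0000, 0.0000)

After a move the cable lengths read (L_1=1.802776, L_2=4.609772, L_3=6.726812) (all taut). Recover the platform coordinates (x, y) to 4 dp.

(5.0000, 4.5000)

circle eqns → linear via eq_j − eq_1; set q_j = A_j·A_j − L_j²
q_1 = 36.0000+36.0000−3.2500 = 68.7500
0.0000·x + 12.0000·y = q_1−q_2 = 54.0000
12.0000·x + 12.0000·y = q_1−q_3 = 114.0000
solve first two rows → x=5.0000, y=4.5000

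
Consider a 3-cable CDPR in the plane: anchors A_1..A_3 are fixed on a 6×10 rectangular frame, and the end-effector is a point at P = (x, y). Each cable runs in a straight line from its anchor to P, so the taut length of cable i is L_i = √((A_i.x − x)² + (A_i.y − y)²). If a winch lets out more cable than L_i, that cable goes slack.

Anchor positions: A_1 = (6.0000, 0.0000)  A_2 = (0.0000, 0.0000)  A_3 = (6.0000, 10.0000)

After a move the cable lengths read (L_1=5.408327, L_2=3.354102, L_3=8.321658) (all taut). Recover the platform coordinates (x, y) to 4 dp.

(1.5000, 3.0000)

each cable: (A_i−P)·(A_i−P) = L_i²; let k_i = ‖A_i‖²−L_i²
k_1 = 36.0000+0.0000−29.2500 = 6.7500
row 1: 12.0000x + 0.0000y = 18.0000  (k_2=-11.2500)
row 2: 0.0000x − 20.0000y = -60.0000  (k_3=66.7500)
Cramer on rows 1–2 → x = 1.5000, y = 3.0000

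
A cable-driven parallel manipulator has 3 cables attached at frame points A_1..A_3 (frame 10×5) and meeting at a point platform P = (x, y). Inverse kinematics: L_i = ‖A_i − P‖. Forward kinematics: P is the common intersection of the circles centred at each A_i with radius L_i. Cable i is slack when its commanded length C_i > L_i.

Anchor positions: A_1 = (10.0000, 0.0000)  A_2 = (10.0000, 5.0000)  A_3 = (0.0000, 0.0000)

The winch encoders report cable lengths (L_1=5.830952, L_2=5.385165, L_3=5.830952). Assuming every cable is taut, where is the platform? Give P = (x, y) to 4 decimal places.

(5.0000, 3.0000)

each cable: (A_i−P)·(A_i−P) = L_i²; let q_i = ‖A_i‖²−L_i²
q_1 = 100.0000+0.0000−34.0000 = 66.0000
row 1: 0.0000x − 10.0000y = -30.0000  (q_2=96.0000)
row 2: 20.0000x + 0.0000y = 100.0000  (q_3=-34.0000)
Cramer on rows 1–2 → x = 5.0000, y = 3.0000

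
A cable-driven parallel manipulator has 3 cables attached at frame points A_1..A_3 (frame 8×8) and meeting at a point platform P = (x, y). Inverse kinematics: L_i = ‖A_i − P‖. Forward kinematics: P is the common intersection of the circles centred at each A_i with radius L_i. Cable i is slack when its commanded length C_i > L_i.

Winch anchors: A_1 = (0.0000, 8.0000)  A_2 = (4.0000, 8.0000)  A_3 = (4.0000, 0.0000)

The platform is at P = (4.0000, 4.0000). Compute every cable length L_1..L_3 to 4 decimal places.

(5.6569, 4.0000, 4.0000)

L_1 = √((0.0000−4.0000)² + (8.0000−4.0000)²) = 5.6569
L_2 = √((4.0000−4.0000)² + (8.0000−4.0000)²) = 4.0000
L_3 = √((4.0000−4.0000)² + (0.0000−4.0000)²) = 4.0000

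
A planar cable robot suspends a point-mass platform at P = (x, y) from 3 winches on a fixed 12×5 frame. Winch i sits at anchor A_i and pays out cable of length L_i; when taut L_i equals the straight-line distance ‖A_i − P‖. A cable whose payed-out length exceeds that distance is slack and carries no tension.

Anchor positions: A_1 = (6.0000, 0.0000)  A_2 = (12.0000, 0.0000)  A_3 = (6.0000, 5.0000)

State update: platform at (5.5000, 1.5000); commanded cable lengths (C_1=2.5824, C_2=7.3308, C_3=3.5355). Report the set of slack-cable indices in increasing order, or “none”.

1, 2

cable 1: L_1 = ‖A_1−P‖ = 1.5811;  C_1 = 2.5824 → slack
cable 2: L_2 = ‖A_2−P‖ = 6.6708;  C_2 = 7.3308 → slack
cable 3: L_3 = ‖A_3−P‖ = 3.5355;  C_3 = 3.5355 → taut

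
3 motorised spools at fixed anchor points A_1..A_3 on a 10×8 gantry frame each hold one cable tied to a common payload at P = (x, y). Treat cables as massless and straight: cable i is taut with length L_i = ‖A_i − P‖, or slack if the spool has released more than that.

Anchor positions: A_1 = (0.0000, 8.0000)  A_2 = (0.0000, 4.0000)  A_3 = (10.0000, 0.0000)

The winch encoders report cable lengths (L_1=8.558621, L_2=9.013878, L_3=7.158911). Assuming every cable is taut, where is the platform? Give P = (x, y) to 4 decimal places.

(8.5000, 7.0000)

expand ‖A_i−P‖²=L_i² and subtract eq 1 (k_i ≔ ‖A_i‖²−L_i²)
k_1 = 0.0000+64.0000−73.2500 = -9.2500
eq1−eq2 → [0.0000  8.0000]·P = 56.0000
eq1−eq3 → [-20.0000  16.0000]·P = -58.0000
2×2 solve → P = (8.5000, 7.0000)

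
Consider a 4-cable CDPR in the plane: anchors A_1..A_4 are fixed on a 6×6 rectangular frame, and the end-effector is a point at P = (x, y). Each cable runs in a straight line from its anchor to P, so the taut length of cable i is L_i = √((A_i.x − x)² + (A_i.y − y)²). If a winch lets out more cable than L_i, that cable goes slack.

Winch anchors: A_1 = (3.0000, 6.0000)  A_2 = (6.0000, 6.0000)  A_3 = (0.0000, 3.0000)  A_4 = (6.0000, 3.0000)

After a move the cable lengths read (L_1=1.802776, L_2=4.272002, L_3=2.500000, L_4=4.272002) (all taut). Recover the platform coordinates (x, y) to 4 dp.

(2.0000, 4.5000)

expand ‖A_i−P‖²=L_i² and subtract eq 1 (q_i ≔ ‖A_i‖²−L_i²)
q_1 = 9.0000+36.0000−3.2500 = 41.7500
eq1−eq2 → [-6.0000  0.0000]·P = -12.0000
eq1−eq3 → [6.0000  6.0000]·P = 39.0000
eq1−eq4 → [-6.0000  6.0000]·P = 15.0000
2×2 solve → P = (2.0000, 4.5000)
check cable 4: ‖A_4−P‖² = 18.2500 ≈ L_4² = 18.2500 ✓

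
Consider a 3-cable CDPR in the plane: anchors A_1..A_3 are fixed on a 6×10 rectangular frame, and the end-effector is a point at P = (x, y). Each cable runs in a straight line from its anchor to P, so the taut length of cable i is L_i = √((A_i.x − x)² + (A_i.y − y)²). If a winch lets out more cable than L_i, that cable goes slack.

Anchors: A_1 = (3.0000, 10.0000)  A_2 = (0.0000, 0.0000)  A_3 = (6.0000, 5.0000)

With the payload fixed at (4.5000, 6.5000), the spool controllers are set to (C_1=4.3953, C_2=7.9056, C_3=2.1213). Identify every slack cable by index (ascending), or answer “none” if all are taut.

cable 1: L_1 = ‖A_1−P‖ = 3.8079;  C_1 = 4.3953 → slack
cable 2: L_2 = ‖A_2−P‖ = 7.9057;  C_2 = 7.9056 → taut
cable 3: L_3 = ‖A_3−P‖ = 2.1213;  C_3 = 2.1213 → taut

1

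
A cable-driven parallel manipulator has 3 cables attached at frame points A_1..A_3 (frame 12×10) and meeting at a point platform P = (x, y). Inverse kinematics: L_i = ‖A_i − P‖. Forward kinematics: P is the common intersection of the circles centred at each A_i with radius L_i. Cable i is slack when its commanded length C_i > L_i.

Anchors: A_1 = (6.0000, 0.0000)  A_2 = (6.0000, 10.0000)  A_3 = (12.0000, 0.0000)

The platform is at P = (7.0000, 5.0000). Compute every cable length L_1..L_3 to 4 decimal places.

(5.0990, 5.0990, 7.0711)

cable 1: Δx=-1.0000, Δy=-5.0000; L_1 = √(Δx²+Δy²) = 5.0990
cable 2: Δx=-1.0000, Δy=5.0000; L_2 = √(Δx²+Δy²) = 5.0990
cable 3: Δx=5.0000, Δy=-5.0000; L_3 = √(Δx²+Δy²) = 7.0711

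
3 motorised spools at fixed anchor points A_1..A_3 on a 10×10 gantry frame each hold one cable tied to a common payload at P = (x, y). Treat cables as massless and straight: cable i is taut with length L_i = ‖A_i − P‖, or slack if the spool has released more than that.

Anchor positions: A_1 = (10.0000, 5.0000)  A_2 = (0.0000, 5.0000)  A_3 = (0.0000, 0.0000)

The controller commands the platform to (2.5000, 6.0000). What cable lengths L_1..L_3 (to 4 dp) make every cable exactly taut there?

cable 1: Δx=7.5000, Δy=-1.0000; L_1 = √(Δx²+Δy²) = 7.5664
cable 2: Δx=-2.5000, Δy=-1.0000; L_2 = √(Δx²+Δy²) = 2.6926
cable 3: Δx=-2.5000, Δy=-6.0000; L_3 = √(Δx²+Δy²) = 6.5000

(7.5664, 2.6926, 6.5000)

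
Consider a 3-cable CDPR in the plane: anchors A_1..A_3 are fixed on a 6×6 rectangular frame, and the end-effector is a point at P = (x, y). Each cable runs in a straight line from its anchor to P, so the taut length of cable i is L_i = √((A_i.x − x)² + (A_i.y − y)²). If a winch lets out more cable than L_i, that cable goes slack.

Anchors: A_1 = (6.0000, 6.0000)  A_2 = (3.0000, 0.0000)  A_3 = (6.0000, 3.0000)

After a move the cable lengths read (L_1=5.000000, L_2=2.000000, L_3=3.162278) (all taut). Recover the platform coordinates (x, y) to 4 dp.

(3.0000, 2.0000)

each cable: (A_i−P)·(A_i−P) = L_i²; let c_i = ‖A_i‖²−L_i²
c_1 = 36.0000+36.0000−25.0000 = 47.0000
row 1: 6.0000x + 12.0000y = 42.0000  (c_2=5.0000)
row 2: 0.0000x + 6.0000y = 12.0000  (c_3=35.0000)
Cramer on rows 1–2 → x = 3.0000, y = 2.0000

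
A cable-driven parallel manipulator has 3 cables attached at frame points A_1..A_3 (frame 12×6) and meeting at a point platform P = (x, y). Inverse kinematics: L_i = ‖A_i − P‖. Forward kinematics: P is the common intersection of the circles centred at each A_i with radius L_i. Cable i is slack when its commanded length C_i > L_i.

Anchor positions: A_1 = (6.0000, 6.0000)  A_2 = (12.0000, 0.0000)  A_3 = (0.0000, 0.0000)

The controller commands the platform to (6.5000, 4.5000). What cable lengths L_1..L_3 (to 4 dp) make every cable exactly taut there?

L_1: Δ = A_1−P = (-0.5000, 1.5000) → ‖Δ‖ = √2.5000 = 1.5811
L_2: Δ = A_2−P = (5.5000, -4.5000) → ‖Δ‖ = √50.5000 = 7.1063
L_3: Δ = A_3−P = (-6.5000, -4.5000) → ‖Δ‖ = √62.5000 = 7.9057

(1.5811, 7.1063, 7.9057)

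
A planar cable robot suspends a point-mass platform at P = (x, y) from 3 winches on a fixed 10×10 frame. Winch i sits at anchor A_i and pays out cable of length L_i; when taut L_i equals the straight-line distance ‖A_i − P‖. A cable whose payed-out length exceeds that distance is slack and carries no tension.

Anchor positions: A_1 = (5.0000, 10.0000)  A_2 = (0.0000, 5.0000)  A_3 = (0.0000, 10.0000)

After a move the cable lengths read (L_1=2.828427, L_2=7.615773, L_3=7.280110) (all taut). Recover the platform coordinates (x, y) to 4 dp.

(7.0000, 8.0000)

expand ‖A_i−P‖²=L_i² and subtract eq 1 (k_i ≔ ‖A_i‖²−L_i²)
k_1 = 25.0000+100.0000−8.0000 = 117.0000
eq1−eq2 → [10.0000  10.0000]·P = 150.0000
eq1−eq3 → [10.0000  0.0000]·P = 70.0000
2×2 solve → P = (7.0000, 8.0000)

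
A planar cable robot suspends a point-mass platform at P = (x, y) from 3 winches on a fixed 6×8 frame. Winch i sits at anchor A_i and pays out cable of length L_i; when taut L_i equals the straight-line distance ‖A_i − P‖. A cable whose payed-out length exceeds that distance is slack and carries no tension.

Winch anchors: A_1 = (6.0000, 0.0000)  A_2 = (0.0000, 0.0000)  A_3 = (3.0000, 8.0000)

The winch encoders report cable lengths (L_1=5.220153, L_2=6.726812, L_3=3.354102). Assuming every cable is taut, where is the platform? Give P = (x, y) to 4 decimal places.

(4.5000, 5.0000)

circle eqns → linear via eq_j − eq_1; set q_j = A_j·A_j − L_j²
q_1 = 36.0000+0.0000−27.2500 = 8.7500
12.0000·x + 0.0000·y = q_1−q_2 = 54.0000
6.0000·x − 16.0000·y = q_1−q_3 = -53.0000
solve first two rows → x=4.5000, y=5.0000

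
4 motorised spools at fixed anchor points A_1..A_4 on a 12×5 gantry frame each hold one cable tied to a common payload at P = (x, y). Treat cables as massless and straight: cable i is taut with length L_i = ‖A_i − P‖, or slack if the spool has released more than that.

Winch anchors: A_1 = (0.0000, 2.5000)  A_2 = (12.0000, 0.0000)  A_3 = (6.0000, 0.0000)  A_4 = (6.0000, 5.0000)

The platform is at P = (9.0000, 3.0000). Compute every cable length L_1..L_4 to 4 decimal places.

(9.0139, 4.2426, 4.2426, 3.6056)

L_1: Δ = A_1−P = (-9.0000, -0.5000) → ‖Δ‖ = √81.2500 = 9.0139
L_2: Δ = A_2−P = (3.0000, -3.0000) → ‖Δ‖ = √18.0000 = 4.2426
L_3: Δ = A_3−P = (-3.0000, -3.0000) → ‖Δ‖ = √18.0000 = 4.2426
L_4: Δ = A_4−P = (-3.0000, 2.0000) → ‖Δ‖ = √13.0000 = 3.6056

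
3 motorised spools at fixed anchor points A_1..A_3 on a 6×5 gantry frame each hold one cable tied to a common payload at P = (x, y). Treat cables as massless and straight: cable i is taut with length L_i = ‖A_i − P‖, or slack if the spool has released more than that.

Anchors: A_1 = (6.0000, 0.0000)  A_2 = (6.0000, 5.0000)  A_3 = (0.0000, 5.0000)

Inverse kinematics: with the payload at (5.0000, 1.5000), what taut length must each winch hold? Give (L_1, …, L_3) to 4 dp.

L_1: Δ = A_1−P = (1.0000, -1.5000) → ‖Δ‖ = √3.2500 = 1.8028
L_2: Δ = A_2−P = (1.0000, 3.5000) → ‖Δ‖ = √13.2500 = 3.6401
L_3: Δ = A_3−P = (-5.0000, 3.5000) → ‖Δ‖ = √37.2500 = 6.1033

(1.8028, 3.6401, 6.1033)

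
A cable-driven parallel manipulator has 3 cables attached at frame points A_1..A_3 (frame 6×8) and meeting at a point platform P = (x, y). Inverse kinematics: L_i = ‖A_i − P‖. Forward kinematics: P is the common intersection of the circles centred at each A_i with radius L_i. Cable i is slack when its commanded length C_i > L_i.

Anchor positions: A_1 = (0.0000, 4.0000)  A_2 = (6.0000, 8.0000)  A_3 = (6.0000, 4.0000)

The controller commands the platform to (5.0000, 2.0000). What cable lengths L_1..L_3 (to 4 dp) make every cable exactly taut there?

cable 1: Δx=-5.0000, Δy=2.0000; L_1 = √(Δx²+Δy²) = 5.3852
cable 2: Δx=1.0000, Δy=6.0000; L_2 = √(Δx²+Δy²) = 6.0828
cable 3: Δx=1.0000, Δy=2.0000; L_3 = √(Δx²+Δy²) = 2.2361

(5.3852, 6.0828, 2.2361)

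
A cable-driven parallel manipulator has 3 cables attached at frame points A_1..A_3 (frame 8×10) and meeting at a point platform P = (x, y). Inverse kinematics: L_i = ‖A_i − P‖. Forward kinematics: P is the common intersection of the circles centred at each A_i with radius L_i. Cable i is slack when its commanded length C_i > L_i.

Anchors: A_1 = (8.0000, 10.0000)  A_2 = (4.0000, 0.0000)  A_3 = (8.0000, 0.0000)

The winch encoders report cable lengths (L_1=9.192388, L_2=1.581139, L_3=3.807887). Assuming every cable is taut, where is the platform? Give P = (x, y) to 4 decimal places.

(4.5000, 1.5000)

circle eqns → linear via eq_j − eq_1; set k_j = A_j·A_j − L_j²
k_1 = 64.0000+100.0000−84.5000 = 79.5000
8.0000·x + 20.0000·y = k_1−k_2 = 66.0000
0.0000·x + 20.0000·y = k_1−k_3 = 30.0000
solve first two rows → x=4.5000, y=1.5000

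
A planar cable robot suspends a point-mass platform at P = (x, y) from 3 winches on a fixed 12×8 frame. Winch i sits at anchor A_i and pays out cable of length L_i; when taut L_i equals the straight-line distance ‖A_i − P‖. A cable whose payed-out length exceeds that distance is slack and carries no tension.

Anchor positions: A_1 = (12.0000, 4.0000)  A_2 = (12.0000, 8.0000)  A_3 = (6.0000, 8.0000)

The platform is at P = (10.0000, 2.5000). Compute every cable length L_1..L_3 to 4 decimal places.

(2.5000, 5.8523, 6.8007)

L_1: Δ = A_1−P = (2.0000, 1.5000) → ‖Δ‖ = √6.2500 = 2.5000
L_2: Δ = A_2−P = (2.0000, 5.5000) → ‖Δ‖ = √34.2500 = 5.8523
L_3: Δ = A_3−P = (-4.0000, 5.5000) → ‖Δ‖ = √46.2500 = 6.8007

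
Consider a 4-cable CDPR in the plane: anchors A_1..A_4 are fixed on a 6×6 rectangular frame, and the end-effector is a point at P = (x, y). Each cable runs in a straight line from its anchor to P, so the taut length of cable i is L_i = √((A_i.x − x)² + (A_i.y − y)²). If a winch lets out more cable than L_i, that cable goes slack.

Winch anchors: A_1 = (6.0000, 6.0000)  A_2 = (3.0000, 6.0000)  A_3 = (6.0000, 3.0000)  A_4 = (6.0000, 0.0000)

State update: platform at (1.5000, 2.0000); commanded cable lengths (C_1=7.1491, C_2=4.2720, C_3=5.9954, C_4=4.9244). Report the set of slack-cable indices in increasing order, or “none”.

1, 3

cable 1: L_1 = ‖A_1−P‖ = 6.0208;  C_1 = 7.1491 → slack
cable 2: L_2 = ‖A_2−P‖ = 4.2720;  C_2 = 4.2720 → taut
cable 3: L_3 = ‖A_3−P‖ = 4.6098;  C_3 = 5.9954 → slack
cable 4: L_4 = ‖A_4−P‖ = 4.9244;  C_4 = 4.9244 → taut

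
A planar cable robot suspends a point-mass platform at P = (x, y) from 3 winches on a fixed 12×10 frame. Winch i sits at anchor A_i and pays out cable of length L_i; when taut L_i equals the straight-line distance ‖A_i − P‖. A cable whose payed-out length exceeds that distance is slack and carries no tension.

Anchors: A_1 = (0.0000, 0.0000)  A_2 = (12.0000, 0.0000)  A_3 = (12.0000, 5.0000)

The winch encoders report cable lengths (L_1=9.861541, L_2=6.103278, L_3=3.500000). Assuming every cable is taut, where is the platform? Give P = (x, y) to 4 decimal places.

(8.5000, 5.0000)

circle eqns → linear via eq_j − eq_1; set c_j = A_j·A_j − L_j²
c_1 = 0.0000+0.0000−97.2500 = -97.2500
-24.0000·x + 0.0000·y = c_1−c_2 = -204.0000
-24.0000·x − 10.0000·y = c_1−c_3 = -254.0000
solve first two rows → x=8.5000, y=5.0000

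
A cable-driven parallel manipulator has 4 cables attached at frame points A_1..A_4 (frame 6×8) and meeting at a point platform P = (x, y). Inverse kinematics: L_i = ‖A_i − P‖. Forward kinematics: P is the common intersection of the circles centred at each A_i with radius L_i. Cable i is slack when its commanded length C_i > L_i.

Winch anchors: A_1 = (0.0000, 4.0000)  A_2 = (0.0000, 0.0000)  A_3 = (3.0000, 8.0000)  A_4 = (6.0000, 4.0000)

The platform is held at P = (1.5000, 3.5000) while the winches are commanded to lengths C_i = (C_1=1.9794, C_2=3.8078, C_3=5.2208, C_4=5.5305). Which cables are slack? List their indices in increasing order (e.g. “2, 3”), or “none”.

cable 1: √((-1.5000)²+(0.5000)²)=1.5811, C_1=1.9794: slack
cable 2: √((-1.5000)²+(-3.5000)²)=3.8079, C_2=3.8078: taut
cable 3: √((1.5000)²+(4.5000)²)=4.7434, C_3=5.2208: slack
cable 4: √((4.5000)²+(0.5000)²)=4.5277, C_4=5.5305: slack

1, 3, 4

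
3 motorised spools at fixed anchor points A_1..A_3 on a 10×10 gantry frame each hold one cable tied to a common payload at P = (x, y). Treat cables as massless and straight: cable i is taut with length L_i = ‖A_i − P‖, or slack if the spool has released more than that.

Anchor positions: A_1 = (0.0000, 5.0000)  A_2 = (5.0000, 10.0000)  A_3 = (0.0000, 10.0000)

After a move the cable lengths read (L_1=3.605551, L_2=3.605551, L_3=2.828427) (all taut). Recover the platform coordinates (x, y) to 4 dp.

(2.0000, 8.0000)

circle eqns → linear via eq_j − eq_1; set q_j = A_j·A_j − L_j²
q_1 = 0.0000+25.0000−13.0000 = 12.0000
-10.0000·x − 10.0000·y = q_1−q_2 = -100.0000
0.0000·x − 10.0000·y = q_1−q_3 = -80.0000
solve first two rows → x=2.0000, y=8.0000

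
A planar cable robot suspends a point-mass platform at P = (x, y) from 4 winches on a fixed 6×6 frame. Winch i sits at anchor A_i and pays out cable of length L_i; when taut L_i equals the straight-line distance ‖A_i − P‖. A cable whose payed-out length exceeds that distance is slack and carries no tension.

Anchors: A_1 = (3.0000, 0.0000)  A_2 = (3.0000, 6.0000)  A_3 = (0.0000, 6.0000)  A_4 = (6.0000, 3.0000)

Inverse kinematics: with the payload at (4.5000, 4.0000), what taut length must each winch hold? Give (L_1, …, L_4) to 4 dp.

cable 1: Δx=-1.5000, Δy=-4.0000; L_1 = √(Δx²+Δy²) = 4.2720
cable 2: Δx=-1.5000, Δy=2.0000; L_2 = √(Δx²+Δy²) = 2.5000
cable 3: Δx=-4.5000, Δy=2.0000; L_3 = √(Δx²+Δy²) = 4.9244
cable 4: Δx=1.5000, Δy=-1.0000; L_4 = √(Δx²+Δy²) = 1.8028

(4.2720, 2.5000, 4.9244, 1.8028)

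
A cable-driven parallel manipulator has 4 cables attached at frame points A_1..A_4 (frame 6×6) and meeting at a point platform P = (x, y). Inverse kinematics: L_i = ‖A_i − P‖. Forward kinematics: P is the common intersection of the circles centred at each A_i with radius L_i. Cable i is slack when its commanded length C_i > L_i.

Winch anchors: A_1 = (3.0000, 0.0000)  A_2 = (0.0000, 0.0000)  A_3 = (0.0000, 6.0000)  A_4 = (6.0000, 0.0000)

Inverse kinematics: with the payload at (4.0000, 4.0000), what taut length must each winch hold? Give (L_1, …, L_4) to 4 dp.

(4.1231, 5.6569, 4.4721, 4.4721)

cable 1: Δx=-1.0000, Δy=-4.0000; L_1 = √(Δx²+Δy²) = 4.1231
cable 2: Δx=-4.0000, Δy=-4.0000; L_2 = √(Δx²+Δy²) = 5.6569
cable 3: Δx=-4.0000, Δy=2.0000; L_3 = √(Δx²+Δy²) = 4.4721
cable 4: Δx=2.0000, Δy=-4.0000; L_4 = √(Δx²+Δy²) = 4.4721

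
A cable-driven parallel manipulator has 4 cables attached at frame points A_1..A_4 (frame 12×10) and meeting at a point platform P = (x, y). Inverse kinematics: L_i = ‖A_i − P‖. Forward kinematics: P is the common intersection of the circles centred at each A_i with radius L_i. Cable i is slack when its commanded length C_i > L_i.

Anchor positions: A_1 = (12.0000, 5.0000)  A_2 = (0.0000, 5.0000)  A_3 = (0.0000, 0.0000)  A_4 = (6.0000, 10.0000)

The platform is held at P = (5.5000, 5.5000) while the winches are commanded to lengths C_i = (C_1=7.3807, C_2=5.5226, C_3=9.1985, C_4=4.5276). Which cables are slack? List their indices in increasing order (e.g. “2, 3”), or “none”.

i=1: geometric 6.5192 vs commanded 7.3807 ⇒ slack
i=2: geometric 5.5227 vs commanded 5.5226 ⇒ taut
i=3: geometric 7.7782 vs commanded 9.1985 ⇒ slack
i=4: geometric 4.5277 vs commanded 4.5276 ⇒ taut

1, 3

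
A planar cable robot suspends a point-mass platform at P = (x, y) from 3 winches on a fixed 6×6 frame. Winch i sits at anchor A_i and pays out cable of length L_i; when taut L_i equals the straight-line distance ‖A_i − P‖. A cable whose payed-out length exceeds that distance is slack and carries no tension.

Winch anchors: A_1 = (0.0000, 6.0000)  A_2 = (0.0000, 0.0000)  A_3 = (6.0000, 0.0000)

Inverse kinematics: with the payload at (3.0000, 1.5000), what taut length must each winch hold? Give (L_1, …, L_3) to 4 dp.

(5.4083, 3.3541, 3.3541)

L_1 = √((0.0000−3.0000)² + (6.0000−1.5000)²) = 5.4083
L_2 = √((0.0000−3.0000)² + (0.0000−1.5000)²) = 3.3541
L_3 = √((6.0000−3.0000)² + (0.0000−1.5000)²) = 3.3541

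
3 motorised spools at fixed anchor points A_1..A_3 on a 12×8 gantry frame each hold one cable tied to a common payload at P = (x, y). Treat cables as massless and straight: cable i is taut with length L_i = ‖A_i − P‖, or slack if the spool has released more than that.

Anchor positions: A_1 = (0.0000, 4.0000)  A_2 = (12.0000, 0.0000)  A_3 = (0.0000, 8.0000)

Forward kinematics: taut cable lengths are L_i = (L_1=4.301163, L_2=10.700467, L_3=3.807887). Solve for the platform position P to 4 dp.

circle eqns → linear via eq_j − eq_1; set k_j = A_j·A_j − L_j²
k_1 = 0.0000+16.0000−18.5000 = -2.5000
-24.0000·x + 8.0000·y = k_1−k_2 = -32.0000
0.0000·x − 8.0000·y = k_1−k_3 = -52.0000
solve first two rows → x=3.5000, y=6.5000

(3.5000, 6.5000)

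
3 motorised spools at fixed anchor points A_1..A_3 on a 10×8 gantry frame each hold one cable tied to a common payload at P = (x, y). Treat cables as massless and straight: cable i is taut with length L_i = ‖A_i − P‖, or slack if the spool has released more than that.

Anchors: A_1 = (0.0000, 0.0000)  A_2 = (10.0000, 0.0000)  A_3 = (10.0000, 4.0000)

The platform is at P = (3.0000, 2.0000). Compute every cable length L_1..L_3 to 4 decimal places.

L_1 = √((0.0000−3.0000)² + (0.0000−2.0000)²) = 3.6056
L_2 = √((10.0000−3.0000)² + (0.0000−2.0000)²) = 7.2801
L_3 = √((10.0000−3.0000)² + (4.0000−2.0000)²) = 7.2801

(3.6056, 7.2801, 7.2801)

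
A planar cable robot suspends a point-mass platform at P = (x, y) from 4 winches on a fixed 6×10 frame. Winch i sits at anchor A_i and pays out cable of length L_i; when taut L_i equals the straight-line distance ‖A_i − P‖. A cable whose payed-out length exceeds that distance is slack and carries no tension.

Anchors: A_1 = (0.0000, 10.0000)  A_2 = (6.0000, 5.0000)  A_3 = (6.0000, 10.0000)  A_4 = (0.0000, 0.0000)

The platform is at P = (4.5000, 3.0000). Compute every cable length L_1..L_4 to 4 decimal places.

(8.3217, 2.5000, 7.1589, 5.4083)

L_1 = √((0.0000−4.5000)² + (10.0000−3.0000)²) = 8.3217
L_2 = √((6.0000−4.5000)² + (5.0000−3.0000)²) = 2.5000
L_3 = √((6.0000−4.5000)² + (10.0000−3.0000)²) = 7.1589
L_4 = √((0.0000−4.5000)² + (0.0000−3.0000)²) = 5.4083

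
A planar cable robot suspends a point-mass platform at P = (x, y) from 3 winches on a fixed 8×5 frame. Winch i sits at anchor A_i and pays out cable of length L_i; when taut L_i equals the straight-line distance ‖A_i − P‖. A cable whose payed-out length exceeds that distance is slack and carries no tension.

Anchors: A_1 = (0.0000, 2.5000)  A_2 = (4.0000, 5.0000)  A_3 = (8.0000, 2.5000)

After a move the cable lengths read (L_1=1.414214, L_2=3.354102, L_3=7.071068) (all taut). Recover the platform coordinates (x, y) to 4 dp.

each cable: (A_i−P)·(A_i−P) = L_i²; let q_i = ‖A_i‖²−L_i²
q_1 = 0.0000+6.2500−2.0000 = 4.2500
row 1: -8.0000x − 5.0000y = -25.5000  (q_2=29.7500)
row 2: -16.0000x + 0.0000y = -16.0000  (q_3=20.2500)
Cramer on rows 1–2 → x = 1.0000, y = 3.5000

(1.0000, 3.5000)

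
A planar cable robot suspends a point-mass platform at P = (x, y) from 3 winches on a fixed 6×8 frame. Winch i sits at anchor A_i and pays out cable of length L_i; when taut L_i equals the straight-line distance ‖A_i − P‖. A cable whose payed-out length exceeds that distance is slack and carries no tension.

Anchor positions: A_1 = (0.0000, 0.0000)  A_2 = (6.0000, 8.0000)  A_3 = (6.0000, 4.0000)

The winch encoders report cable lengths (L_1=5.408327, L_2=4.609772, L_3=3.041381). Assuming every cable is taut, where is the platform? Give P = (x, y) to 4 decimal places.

(3.0000, 4.5000)

expand ‖A_i−P‖²=L_i² and subtract eq 1 (c_i ≔ ‖A_i‖²−L_i²)
c_1 = 0.0000+0.0000−29.2500 = -29.2500
eq1−eq2 → [-12.0000  -16.0000]·P = -108.0000
eq1−eq3 → [-12.0000  -8.0000]·P = -72.0000
2×2 solve → P = (3.0000, 4.5000)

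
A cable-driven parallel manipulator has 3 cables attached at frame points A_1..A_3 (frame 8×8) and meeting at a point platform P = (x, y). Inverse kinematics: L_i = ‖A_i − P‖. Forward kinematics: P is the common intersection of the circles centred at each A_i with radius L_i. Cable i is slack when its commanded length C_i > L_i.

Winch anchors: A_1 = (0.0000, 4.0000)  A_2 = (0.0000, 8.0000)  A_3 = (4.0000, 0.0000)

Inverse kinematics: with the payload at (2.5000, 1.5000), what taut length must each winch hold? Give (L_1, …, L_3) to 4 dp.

cable 1: Δx=-2.5000, Δy=2.5000; L_1 = √(Δx²+Δy²) = 3.5355
cable 2: Δx=-2.5000, Δy=6.5000; L_2 = √(Δx²+Δy²) = 6.9642
cable 3: Δx=1.5000, Δy=-1.5000; L_3 = √(Δx²+Δy²) = 2.1213

(3.5355, 6.9642, 2.1213)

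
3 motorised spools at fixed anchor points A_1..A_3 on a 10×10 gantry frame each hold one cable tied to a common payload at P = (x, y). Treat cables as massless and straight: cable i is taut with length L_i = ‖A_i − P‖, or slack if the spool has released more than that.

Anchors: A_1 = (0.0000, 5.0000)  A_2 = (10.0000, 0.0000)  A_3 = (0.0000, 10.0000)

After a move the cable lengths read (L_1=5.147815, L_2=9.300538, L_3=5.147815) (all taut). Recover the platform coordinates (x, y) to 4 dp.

(4.5000, 7.5000)

expand ‖A_i−P‖²=L_i² and subtract eq 1 (k_i ≔ ‖A_i‖²−L_i²)
k_1 = 0.0000+25.0000−26.5000 = -1.5000
eq1−eq2 → [-20.0000  10.0000]·P = -15.0000
eq1−eq3 → [0.0000  -10.0000]·P = -75.0000
2×2 solve → P = (4.5000, 7.5000)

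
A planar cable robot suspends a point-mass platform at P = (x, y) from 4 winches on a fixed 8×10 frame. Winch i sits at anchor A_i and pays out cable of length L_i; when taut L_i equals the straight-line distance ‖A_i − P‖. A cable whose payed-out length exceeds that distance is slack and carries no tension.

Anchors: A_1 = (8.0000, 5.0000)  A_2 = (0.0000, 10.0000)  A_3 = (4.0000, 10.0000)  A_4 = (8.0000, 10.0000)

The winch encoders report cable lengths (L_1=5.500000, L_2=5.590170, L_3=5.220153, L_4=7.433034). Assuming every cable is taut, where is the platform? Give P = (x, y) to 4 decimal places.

(2.5000, 5.0000)

circle eqns → linear via eq_j − eq_1; set q_j = A_j·A_j − L_j²
q_1 = 64.0000+25.0000−30.2500 = 58.7500
16.0000·x − 10.0000·y = q_1−q_2 = -10.0000
8.0000·x − 10.0000·y = q_1−q_3 = -30.0000
0.0000·x − 10.0000·y = q_1−q_4 = -50.0000
solve first two rows → x=2.5000, y=5.0000
check cable 4: ‖A_4−P‖² = 55.2500 ≈ L_4² = 55.2500 ✓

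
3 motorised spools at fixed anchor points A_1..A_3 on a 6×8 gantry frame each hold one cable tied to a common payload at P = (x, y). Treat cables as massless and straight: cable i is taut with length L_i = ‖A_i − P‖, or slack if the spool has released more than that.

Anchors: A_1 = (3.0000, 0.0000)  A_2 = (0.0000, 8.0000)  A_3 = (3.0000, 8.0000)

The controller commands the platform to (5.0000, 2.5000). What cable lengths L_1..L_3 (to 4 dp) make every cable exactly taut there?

L_1 = √((3.0000−5.0000)² + (0.0000−2.5000)²) = 3.2016
L_2 = √((0.0000−5.0000)² + (8.0000−2.5000)²) = 7.4330
L_3 = √((3.0000−5.0000)² + (8.0000−2.5000)²) = 5.8523

(3.2016, 7.4330, 5.8523)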